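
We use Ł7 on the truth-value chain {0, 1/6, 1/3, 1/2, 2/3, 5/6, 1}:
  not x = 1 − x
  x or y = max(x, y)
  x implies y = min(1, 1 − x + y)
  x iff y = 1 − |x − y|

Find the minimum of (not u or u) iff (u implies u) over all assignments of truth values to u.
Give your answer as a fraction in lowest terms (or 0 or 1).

Take u = 1/2:
not u = not 1/2 = 1/2
not u or u = 1/2 or 1/2 = 1/2
u implies u = 1/2 implies 1/2 = 1
(not u or u) iff (u implies u) = 1/2 iff 1 = 1/2
No assignment yields a value below 1/2, so this is the minimum.

1/2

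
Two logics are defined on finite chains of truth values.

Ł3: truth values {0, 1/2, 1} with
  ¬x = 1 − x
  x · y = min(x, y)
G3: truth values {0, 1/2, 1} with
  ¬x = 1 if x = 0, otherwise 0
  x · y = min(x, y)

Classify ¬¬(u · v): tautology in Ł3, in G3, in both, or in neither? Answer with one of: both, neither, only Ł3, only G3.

In Ł3: at u = 0, v = 0 the value is 0 — not a tautology.
In G3: at u = 0, v = 0 the value is 0 — not a tautology.

neither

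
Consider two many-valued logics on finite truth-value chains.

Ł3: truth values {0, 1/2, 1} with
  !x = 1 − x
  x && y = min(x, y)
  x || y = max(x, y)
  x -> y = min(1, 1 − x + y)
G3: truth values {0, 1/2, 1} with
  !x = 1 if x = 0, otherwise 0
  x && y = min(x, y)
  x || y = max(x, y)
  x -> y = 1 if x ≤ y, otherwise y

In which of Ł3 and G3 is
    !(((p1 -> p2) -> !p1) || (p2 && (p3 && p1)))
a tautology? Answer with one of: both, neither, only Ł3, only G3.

In Ł3: at p1 = 0, p2 = 0, p3 = 0 the value is 0 — not a tautology.
In G3: at p1 = 0, p2 = 0, p3 = 0 the value is 0 — not a tautology.

neither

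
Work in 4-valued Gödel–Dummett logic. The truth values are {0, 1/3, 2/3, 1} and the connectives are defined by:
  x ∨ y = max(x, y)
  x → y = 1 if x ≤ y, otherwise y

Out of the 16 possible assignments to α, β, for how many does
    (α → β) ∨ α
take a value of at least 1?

α = 0, β = 0 ↦ 1  ≥
α = 0, β = 1/3 ↦ 1  ≥
α = 0, β = 2/3 ↦ 1  ≥
α = 0, β = 1 ↦ 1  ≥
α = 1/3, β = 0 ↦ 1/3  <
α = 1/3, β = 1/3 ↦ 1  ≥
α = 1/3, β = 2/3 ↦ 1  ≥
α = 1/3, β = 1 ↦ 1  ≥
α = 2/3, β = 0 ↦ 2/3  <
α = 2/3, β = 1/3 ↦ 2/3  <
α = 2/3, β = 2/3 ↦ 1  ≥
α = 2/3, β = 1 ↦ 1  ≥
α = 1, β = 0 ↦ 1  ≥
α = 1, β = 1/3 ↦ 1  ≥
α = 1, β = 2/3 ↦ 1  ≥
α = 1, β = 1 ↦ 1  ≥
So 13 of the 16 assignments meet the threshold.

13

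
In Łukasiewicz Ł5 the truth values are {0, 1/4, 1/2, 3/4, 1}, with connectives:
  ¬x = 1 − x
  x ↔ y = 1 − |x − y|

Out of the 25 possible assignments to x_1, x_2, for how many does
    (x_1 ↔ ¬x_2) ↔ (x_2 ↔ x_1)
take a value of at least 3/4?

value 1: 9 assignments (counts)
value 1/2: 12 assignments
value 0: 4 assignments
So 9 of the 25 assignments meet the threshold.

9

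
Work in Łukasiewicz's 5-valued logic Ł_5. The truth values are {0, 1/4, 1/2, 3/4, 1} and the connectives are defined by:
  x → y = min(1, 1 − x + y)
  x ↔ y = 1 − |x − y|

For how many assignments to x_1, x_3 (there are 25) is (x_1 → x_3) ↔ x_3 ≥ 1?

value 1: 9 assignments (counts)
value 3/4: 7 assignments
value 1/2: 5 assignments
value 1/4: 3 assignments
value 0: 1 assignment
So 9 of the 25 assignments meet the threshold.

9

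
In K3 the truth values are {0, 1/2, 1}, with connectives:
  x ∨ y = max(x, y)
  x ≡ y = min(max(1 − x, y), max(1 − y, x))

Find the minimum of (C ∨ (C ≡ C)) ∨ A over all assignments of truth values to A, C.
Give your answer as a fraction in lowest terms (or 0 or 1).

1/2

Take A = 0, C = 1/2:
C ≡ C = 1/2 ≡ 1/2 = 1/2
C ∨ (C ≡ C) = 1/2 ∨ 1/2 = 1/2
(C ∨ (C ≡ C)) ∨ A = 1/2 ∨ 0 = 1/2
No assignment yields a value below 1/2, so this is the minimum.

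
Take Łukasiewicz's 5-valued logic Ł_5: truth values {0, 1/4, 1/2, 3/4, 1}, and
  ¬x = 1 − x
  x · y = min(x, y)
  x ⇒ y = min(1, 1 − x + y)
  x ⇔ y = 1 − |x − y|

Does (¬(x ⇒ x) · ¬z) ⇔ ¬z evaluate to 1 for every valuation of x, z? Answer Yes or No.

No

Counterexample: take x = 0, z = 0.
x ⇒ x = 0 ⇒ 0 = 1
¬(x ⇒ x) = ¬1 = 0
¬z = ¬0 = 1
¬(x ⇒ x) · ¬z = 0 · 1 = 0
(¬(x ⇒ x) · ¬z) ⇔ ¬z = 0 ⇔ 1 = 0
This gives 0 ≠ 1.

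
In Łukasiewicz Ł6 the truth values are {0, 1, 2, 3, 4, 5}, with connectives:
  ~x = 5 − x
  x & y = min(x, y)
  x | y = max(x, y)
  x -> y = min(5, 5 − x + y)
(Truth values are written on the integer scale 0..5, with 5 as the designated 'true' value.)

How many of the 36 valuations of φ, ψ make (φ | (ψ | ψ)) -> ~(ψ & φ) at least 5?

21

value 5: 21 assignments (counts)
value 4: 5 assignments
value 3: 4 assignments
value 2: 3 assignments
value 1: 2 assignments
value 0: 1 assignment
So 21 of the 36 assignments meet the threshold.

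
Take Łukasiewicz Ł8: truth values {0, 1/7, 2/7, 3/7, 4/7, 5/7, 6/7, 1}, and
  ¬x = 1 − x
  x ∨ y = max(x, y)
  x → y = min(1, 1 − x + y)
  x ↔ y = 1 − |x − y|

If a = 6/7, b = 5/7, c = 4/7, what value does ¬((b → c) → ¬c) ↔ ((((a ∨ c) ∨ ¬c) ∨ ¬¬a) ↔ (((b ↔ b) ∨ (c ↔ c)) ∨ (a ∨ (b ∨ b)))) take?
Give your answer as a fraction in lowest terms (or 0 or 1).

4/7

b → c = 5/7 → 4/7 = 6/7
¬c = ¬4/7 = 3/7
(b → c) → ¬c = 6/7 → 3/7 = 4/7
¬((b → c) → ¬c) = ¬4/7 = 3/7
a ∨ c = 6/7 ∨ 4/7 = 6/7
¬c = ¬4/7 = 3/7
(a ∨ c) ∨ ¬c = 6/7 ∨ 3/7 = 6/7
¬a = ¬6/7 = 1/7
¬¬a = ¬1/7 = 6/7
((a ∨ c) ∨ ¬c) ∨ ¬¬a = 6/7 ∨ 6/7 = 6/7
b ↔ b = 5/7 ↔ 5/7 = 1
c ↔ c = 4/7 ↔ 4/7 = 1
(b ↔ b) ∨ (c ↔ c) = 1 ∨ 1 = 1
b ∨ b = 5/7 ∨ 5/7 = 5/7
a ∨ (b ∨ b) = 6/7 ∨ 5/7 = 6/7
((b ↔ b) ∨ (c ↔ c)) ∨ (a ∨ (b ∨ b)) = 1 ∨ 6/7 = 1
(((a ∨ c) ∨ ¬c) ∨ ¬¬a) ↔ (((b ↔ b) ∨ (c ↔ c)) ∨ (a ∨ (b ∨ b))) = 6/7 ↔ 1 = 6/7
¬((b → c) → ¬c) ↔ ((((a ∨ c) ∨ ¬c) ∨ ¬¬a) ↔ (((b ↔ b) ∨ (c ↔ c)) ∨ (a ∨ (b ∨ b)))) = 3/7 ↔ 6/7 = 4/7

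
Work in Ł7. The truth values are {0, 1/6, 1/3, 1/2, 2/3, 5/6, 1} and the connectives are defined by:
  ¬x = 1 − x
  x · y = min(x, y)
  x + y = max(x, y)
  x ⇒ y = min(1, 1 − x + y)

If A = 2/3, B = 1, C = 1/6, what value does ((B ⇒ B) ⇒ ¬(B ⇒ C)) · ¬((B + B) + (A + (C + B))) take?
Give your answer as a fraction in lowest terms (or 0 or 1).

B ⇒ B = 1 ⇒ 1 = 1
B ⇒ C = 1 ⇒ 1/6 = 1/6
¬(B ⇒ C) = ¬1/6 = 5/6
(B ⇒ B) ⇒ ¬(B ⇒ C) = 1 ⇒ 5/6 = 5/6
B + B = 1 + 1 = 1
C + B = 1/6 + 1 = 1
A + (C + B) = 2/3 + 1 = 1
(B + B) + (A + (C + B)) = 1 + 1 = 1
¬((B + B) + (A + (C + B))) = ¬1 = 0
((B ⇒ B) ⇒ ¬(B ⇒ C)) · ¬((B + B) + (A + (C + B))) = 5/6 · 0 = 0

0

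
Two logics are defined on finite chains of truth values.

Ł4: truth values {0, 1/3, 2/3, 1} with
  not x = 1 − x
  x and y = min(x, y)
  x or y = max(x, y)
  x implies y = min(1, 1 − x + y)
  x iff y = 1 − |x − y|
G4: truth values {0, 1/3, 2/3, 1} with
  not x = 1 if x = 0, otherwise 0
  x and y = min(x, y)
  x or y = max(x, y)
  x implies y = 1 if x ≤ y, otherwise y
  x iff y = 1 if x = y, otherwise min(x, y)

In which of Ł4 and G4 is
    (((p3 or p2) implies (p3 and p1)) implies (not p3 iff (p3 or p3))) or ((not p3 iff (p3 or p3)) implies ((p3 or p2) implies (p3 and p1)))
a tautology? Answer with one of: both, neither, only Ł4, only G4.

In Ł4: every assignment gives 1 — tautology.
In G4: every assignment gives 1 — tautology.

both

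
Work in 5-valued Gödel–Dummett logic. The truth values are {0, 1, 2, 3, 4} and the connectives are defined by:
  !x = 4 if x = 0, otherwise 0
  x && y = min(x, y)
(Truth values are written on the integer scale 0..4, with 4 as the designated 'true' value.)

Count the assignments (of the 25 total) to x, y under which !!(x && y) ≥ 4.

16

value 4: 16 assignments (counts)
value 0: 9 assignments
So 16 of the 25 assignments meet the threshold.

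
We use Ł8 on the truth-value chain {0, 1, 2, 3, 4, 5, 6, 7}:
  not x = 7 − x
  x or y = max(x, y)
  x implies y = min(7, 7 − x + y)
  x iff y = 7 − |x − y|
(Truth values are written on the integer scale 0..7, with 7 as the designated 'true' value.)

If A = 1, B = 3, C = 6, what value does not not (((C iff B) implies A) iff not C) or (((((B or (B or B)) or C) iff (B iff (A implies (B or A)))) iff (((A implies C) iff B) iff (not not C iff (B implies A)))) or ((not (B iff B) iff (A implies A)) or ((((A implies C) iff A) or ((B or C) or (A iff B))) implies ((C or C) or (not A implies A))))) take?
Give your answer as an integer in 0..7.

C iff B = 6 iff 3 = 4
(C iff B) implies A = 4 implies 1 = 4
not C = not 6 = 1
((C iff B) implies A) iff not C = 4 iff 1 = 4
not (((C iff B) implies A) iff not C) = not 4 = 3
not not (((C iff B) implies A) iff not C) = not 3 = 4
B or B = 3 or 3 = 3
B or (B or B) = 3 or 3 = 3
(B or (B or B)) or C = 3 or 6 = 6
B or A = 3 or 1 = 3
A implies (B or A) = 1 implies 3 = 7
B iff (A implies (B or A)) = 3 iff 7 = 3
((B or (B or B)) or C) iff (B iff (A implies (B or A))) = 6 iff 3 = 4
A implies C = 1 implies 6 = 7
(A implies C) iff B = 7 iff 3 = 3
not C = not 6 = 1
not not C = not 1 = 6
B implies A = 3 implies 1 = 5
not not C iff (B implies A) = 6 iff 5 = 6
((A implies C) iff B) iff (not not C iff (B implies A)) = 3 iff 6 = 4
(((B or (B or B)) or C) iff (B iff (A implies (B or A)))) iff (((A implies C) iff B) iff (not not C iff (B implies A))) = 4 iff 4 = 7
B iff B = 3 iff 3 = 7
not (B iff B) = not 7 = 0
A implies A = 1 implies 1 = 7
not (B iff B) iff (A implies A) = 0 iff 7 = 0
A implies C = 1 implies 6 = 7
(A implies C) iff A = 7 iff 1 = 1
B or C = 3 or 6 = 6
A iff B = 1 iff 3 = 5
(B or C) or (A iff B) = 6 or 5 = 6
((A implies C) iff A) or ((B or C) or (A iff B)) = 1 or 6 = 6
C or C = 6 or 6 = 6
not A = not 1 = 6
not A implies A = 6 implies 1 = 2
(C or C) or (not A implies A) = 6 or 2 = 6
(((A implies C) iff A) or ((B or C) or (A iff B))) implies ((C or C) or (not A implies A)) = 6 implies 6 = 7
(not (B iff B) iff (A implies A)) or ((((A implies C) iff A) or ((B or C) or (A iff B))) implies ((C or C) or (not A implies A))) = 0 or 7 = 7
((((B or (B or B)) or C) iff (B iff (A implies (B or A)))) iff (((A implies C) iff B) iff (not not C iff (B implies A)))) or ((not (B iff B) iff (A implies A)) or ((((A implies C) iff A) or ((B or C) or (A iff B))) implies ((C or C) or (not A implies A)))) = 7 or 7 = 7
not not (((C iff B) implies A) iff not C) or (((((B or (B or B)) or C) iff (B iff (A implies (B or A)))) iff (((A implies C) iff B) iff (not not C iff (B implies A)))) or ((not (B iff B) iff (A implies A)) or ((((A implies C) iff A) or ((B or C) or (A iff B))) implies ((C or C) or (not A implies A))))) = 4 or 7 = 7

7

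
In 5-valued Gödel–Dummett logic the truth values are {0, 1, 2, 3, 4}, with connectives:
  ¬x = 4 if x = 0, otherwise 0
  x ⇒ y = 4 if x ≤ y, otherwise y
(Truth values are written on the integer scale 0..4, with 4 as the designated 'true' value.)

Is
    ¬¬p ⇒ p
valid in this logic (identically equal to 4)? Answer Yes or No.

No

Counterexample: take p = 1.
¬p = ¬1 = 0
¬¬p = ¬0 = 4
¬¬p ⇒ p = 4 ⇒ 1 = 1
This gives 1 ≠ 4.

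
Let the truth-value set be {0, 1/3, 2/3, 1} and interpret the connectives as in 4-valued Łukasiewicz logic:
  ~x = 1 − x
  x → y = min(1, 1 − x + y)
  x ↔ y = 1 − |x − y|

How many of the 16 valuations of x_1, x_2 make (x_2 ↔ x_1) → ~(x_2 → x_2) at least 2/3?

x_1 = 0, x_2 = 0 ↦ 0  <
x_1 = 0, x_2 = 1/3 ↦ 1/3  <
x_1 = 0, x_2 = 2/3 ↦ 2/3  ≥
x_1 = 0, x_2 = 1 ↦ 1  ≥
x_1 = 1/3, x_2 = 0 ↦ 1/3  <
x_1 = 1/3, x_2 = 1/3 ↦ 0  <
x_1 = 1/3, x_2 = 2/3 ↦ 1/3  <
x_1 = 1/3, x_2 = 1 ↦ 2/3  ≥
x_1 = 2/3, x_2 = 0 ↦ 2/3  ≥
x_1 = 2/3, x_2 = 1/3 ↦ 1/3  <
x_1 = 2/3, x_2 = 2/3 ↦ 0  <
x_1 = 2/3, x_2 = 1 ↦ 1/3  <
x_1 = 1, x_2 = 0 ↦ 1  ≥
x_1 = 1, x_2 = 1/3 ↦ 2/3  ≥
x_1 = 1, x_2 = 2/3 ↦ 1/3  <
x_1 = 1, x_2 = 1 ↦ 0  <
So 6 of the 16 assignments meet the threshold.

6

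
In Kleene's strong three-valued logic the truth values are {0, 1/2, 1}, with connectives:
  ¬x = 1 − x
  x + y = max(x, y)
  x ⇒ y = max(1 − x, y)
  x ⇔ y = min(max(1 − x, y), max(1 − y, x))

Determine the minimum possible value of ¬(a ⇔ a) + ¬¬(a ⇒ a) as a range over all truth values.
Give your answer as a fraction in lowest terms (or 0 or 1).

Take a = 1/2:
a ⇔ a = 1/2 ⇔ 1/2 = 1/2
¬(a ⇔ a) = ¬1/2 = 1/2
a ⇒ a = 1/2 ⇒ 1/2 = 1/2
¬(a ⇒ a) = ¬1/2 = 1/2
¬¬(a ⇒ a) = ¬1/2 = 1/2
¬(a ⇔ a) + ¬¬(a ⇒ a) = 1/2 + 1/2 = 1/2
No assignment yields a value below 1/2, so this is the minimum.

1/2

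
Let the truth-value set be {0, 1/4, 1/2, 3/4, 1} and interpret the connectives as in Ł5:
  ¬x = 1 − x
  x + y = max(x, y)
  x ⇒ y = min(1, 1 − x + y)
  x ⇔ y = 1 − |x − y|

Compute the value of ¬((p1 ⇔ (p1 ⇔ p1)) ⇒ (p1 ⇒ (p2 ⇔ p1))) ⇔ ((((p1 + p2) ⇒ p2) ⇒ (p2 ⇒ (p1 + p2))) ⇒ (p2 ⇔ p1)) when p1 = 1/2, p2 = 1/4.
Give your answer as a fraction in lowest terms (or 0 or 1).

1/4

p1 ⇔ p1 = 1/2 ⇔ 1/2 = 1
p1 ⇔ (p1 ⇔ p1) = 1/2 ⇔ 1 = 1/2
p2 ⇔ p1 = 1/4 ⇔ 1/2 = 3/4
p1 ⇒ (p2 ⇔ p1) = 1/2 ⇒ 3/4 = 1
(p1 ⇔ (p1 ⇔ p1)) ⇒ (p1 ⇒ (p2 ⇔ p1)) = 1/2 ⇒ 1 = 1
¬((p1 ⇔ (p1 ⇔ p1)) ⇒ (p1 ⇒ (p2 ⇔ p1))) = ¬1 = 0
p1 + p2 = 1/2 + 1/4 = 1/2
(p1 + p2) ⇒ p2 = 1/2 ⇒ 1/4 = 3/4
p1 + p2 = 1/2 + 1/4 = 1/2
p2 ⇒ (p1 + p2) = 1/4 ⇒ 1/2 = 1
((p1 + p2) ⇒ p2) ⇒ (p2 ⇒ (p1 + p2)) = 3/4 ⇒ 1 = 1
p2 ⇔ p1 = 1/4 ⇔ 1/2 = 3/4
(((p1 + p2) ⇒ p2) ⇒ (p2 ⇒ (p1 + p2))) ⇒ (p2 ⇔ p1) = 1 ⇒ 3/4 = 3/4
¬((p1 ⇔ (p1 ⇔ p1)) ⇒ (p1 ⇒ (p2 ⇔ p1))) ⇔ ((((p1 + p2) ⇒ p2) ⇒ (p2 ⇒ (p1 + p2))) ⇒ (p2 ⇔ p1)) = 0 ⇔ 3/4 = 1/4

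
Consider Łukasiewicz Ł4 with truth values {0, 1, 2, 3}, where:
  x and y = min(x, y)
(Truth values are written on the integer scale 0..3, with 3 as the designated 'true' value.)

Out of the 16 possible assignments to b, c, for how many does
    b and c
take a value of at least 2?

b = 0, c = 0 ↦ 0  <
b = 0, c = 1 ↦ 0  <
b = 0, c = 2 ↦ 0  <
b = 0, c = 3 ↦ 0  <
b = 1, c = 0 ↦ 0  <
b = 1, c = 1 ↦ 1  <
b = 1, c = 2 ↦ 1  <
b = 1, c = 3 ↦ 1  <
b = 2, c = 0 ↦ 0  <
b = 2, c = 1 ↦ 1  <
b = 2, c = 2 ↦ 2  ≥
b = 2, c = 3 ↦ 2  ≥
b = 3, c = 0 ↦ 0  <
b = 3, c = 1 ↦ 1  <
b = 3, c = 2 ↦ 2  ≥
b = 3, c = 3 ↦ 3  ≥
So 4 of the 16 assignments meet the threshold.

4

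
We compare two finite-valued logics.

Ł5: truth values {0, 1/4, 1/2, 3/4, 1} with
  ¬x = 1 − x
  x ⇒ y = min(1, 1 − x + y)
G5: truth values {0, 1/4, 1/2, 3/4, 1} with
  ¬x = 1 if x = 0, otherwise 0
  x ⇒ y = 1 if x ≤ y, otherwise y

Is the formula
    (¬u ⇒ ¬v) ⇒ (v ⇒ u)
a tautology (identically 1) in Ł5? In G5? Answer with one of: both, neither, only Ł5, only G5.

In Ł5: every assignment gives 1 — tautology.
In G5: at u = 1/4, v = 1/2 the value is 1/4 — not a tautology.

only Ł5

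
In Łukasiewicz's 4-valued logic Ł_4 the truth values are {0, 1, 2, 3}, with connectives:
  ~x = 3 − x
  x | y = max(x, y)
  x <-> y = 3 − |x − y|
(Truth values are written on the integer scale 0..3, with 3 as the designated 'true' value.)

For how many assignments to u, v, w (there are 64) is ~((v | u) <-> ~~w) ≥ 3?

value 3: 8 assignments (counts)
value 2: 16 assignments
value 1: 24 assignments
value 0: 16 assignments
So 8 of the 64 assignments meet the threshold.

8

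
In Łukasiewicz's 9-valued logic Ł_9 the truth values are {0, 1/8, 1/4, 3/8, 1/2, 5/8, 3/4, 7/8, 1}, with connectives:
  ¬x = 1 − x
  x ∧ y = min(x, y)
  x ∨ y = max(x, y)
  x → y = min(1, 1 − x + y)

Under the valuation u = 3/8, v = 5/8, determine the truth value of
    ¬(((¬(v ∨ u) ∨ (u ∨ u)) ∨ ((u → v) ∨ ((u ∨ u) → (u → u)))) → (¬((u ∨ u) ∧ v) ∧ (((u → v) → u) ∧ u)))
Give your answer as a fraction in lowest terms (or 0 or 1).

5/8

v ∨ u = 5/8 ∨ 3/8 = 5/8
¬(v ∨ u) = ¬5/8 = 3/8
u ∨ u = 3/8 ∨ 3/8 = 3/8
¬(v ∨ u) ∨ (u ∨ u) = 3/8 ∨ 3/8 = 3/8
u → v = 3/8 → 5/8 = 1
u ∨ u = 3/8 ∨ 3/8 = 3/8
u → u = 3/8 → 3/8 = 1
(u ∨ u) → (u → u) = 3/8 → 1 = 1
(u → v) ∨ ((u ∨ u) → (u → u)) = 1 ∨ 1 = 1
(¬(v ∨ u) ∨ (u ∨ u)) ∨ ((u → v) ∨ ((u ∨ u) → (u → u))) = 3/8 ∨ 1 = 1
u ∨ u = 3/8 ∨ 3/8 = 3/8
(u ∨ u) ∧ v = 3/8 ∧ 5/8 = 3/8
¬((u ∨ u) ∧ v) = ¬3/8 = 5/8
u → v = 3/8 → 5/8 = 1
(u → v) → u = 1 → 3/8 = 3/8
((u → v) → u) ∧ u = 3/8 ∧ 3/8 = 3/8
¬((u ∨ u) ∧ v) ∧ (((u → v) → u) ∧ u) = 5/8 ∧ 3/8 = 3/8
((¬(v ∨ u) ∨ (u ∨ u)) ∨ ((u → v) ∨ ((u ∨ u) → (u → u)))) → (¬((u ∨ u) ∧ v) ∧ (((u → v) → u) ∧ u)) = 1 → 3/8 = 3/8
¬(((¬(v ∨ u) ∨ (u ∨ u)) ∨ ((u → v) ∨ ((u ∨ u) → (u → u)))) → (¬((u ∨ u) ∧ v) ∧ (((u → v) → u) ∧ u))) = ¬3/8 = 5/8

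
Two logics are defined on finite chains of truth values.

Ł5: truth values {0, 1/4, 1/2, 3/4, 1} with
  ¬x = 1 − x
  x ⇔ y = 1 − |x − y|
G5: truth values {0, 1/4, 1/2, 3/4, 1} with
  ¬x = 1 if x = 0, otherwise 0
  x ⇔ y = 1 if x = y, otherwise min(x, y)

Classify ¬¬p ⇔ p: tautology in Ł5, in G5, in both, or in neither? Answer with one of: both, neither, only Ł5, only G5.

In Ł5: every assignment gives 1 — tautology.
In G5: at p = 1/4 the value is 1/4 — not a tautology.

only Ł5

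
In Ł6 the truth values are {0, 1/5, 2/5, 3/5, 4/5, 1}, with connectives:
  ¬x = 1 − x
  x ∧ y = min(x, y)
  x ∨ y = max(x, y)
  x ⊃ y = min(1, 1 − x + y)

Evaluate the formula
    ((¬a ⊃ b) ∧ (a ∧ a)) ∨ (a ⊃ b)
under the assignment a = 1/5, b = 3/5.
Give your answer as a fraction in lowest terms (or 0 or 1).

¬a = ¬1/5 = 4/5
¬a ⊃ b = 4/5 ⊃ 3/5 = 4/5
a ∧ a = 1/5 ∧ 1/5 = 1/5
(¬a ⊃ b) ∧ (a ∧ a) = 4/5 ∧ 1/5 = 1/5
a ⊃ b = 1/5 ⊃ 3/5 = 1
((¬a ⊃ b) ∧ (a ∧ a)) ∨ (a ⊃ b) = 1/5 ∨ 1 = 1

1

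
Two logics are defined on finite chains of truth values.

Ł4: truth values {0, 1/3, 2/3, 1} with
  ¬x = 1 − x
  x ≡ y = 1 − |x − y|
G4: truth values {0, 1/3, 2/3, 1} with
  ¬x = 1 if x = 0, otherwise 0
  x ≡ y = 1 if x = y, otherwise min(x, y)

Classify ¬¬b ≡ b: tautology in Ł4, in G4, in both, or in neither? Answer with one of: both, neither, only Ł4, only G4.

only Ł4

In Ł4: every assignment gives 1 — tautology.
In G4: at b = 1/3 the value is 1/3 — not a tautology.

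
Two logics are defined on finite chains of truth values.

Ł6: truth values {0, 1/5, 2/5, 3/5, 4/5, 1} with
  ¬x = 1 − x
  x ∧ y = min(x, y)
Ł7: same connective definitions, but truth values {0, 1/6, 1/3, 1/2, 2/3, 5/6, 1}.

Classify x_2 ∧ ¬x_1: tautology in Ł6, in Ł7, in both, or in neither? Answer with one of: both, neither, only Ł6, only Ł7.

In Ł6: at x_1 = 0, x_2 = 0 the value is 0 — not a tautology.
In Ł7: at x_1 = 0, x_2 = 0 the value is 0 — not a tautology.

neither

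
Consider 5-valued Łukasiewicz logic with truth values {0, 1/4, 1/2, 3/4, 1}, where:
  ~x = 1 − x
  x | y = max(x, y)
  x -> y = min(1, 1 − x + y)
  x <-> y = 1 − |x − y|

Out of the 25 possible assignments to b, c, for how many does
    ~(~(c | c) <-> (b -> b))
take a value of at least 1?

value 1: 5 assignments (counts)
value 3/4: 5 assignments
value 1/2: 5 assignments
value 1/4: 5 assignments
value 0: 5 assignments
So 5 of the 25 assignments meet the threshold.

5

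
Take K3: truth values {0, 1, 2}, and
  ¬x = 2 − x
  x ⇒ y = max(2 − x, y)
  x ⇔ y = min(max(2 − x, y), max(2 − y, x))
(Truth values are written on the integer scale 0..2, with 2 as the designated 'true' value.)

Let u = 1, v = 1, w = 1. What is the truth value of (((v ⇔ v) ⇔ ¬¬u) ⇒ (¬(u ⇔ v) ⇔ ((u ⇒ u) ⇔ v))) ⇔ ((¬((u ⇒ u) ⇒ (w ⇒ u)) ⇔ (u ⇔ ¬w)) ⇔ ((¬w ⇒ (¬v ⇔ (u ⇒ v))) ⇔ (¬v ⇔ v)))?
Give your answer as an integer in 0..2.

1

v ⇔ v = 1 ⇔ 1 = 1
¬u = ¬1 = 1
¬¬u = ¬1 = 1
(v ⇔ v) ⇔ ¬¬u = 1 ⇔ 1 = 1
u ⇔ v = 1 ⇔ 1 = 1
¬(u ⇔ v) = ¬1 = 1
u ⇒ u = 1 ⇒ 1 = 1
(u ⇒ u) ⇔ v = 1 ⇔ 1 = 1
¬(u ⇔ v) ⇔ ((u ⇒ u) ⇔ v) = 1 ⇔ 1 = 1
((v ⇔ v) ⇔ ¬¬u) ⇒ (¬(u ⇔ v) ⇔ ((u ⇒ u) ⇔ v)) = 1 ⇒ 1 = 1
u ⇒ u = 1 ⇒ 1 = 1
w ⇒ u = 1 ⇒ 1 = 1
(u ⇒ u) ⇒ (w ⇒ u) = 1 ⇒ 1 = 1
¬((u ⇒ u) ⇒ (w ⇒ u)) = ¬1 = 1
¬w = ¬1 = 1
u ⇔ ¬w = 1 ⇔ 1 = 1
¬((u ⇒ u) ⇒ (w ⇒ u)) ⇔ (u ⇔ ¬w) = 1 ⇔ 1 = 1
¬w = ¬1 = 1
¬v = ¬1 = 1
u ⇒ v = 1 ⇒ 1 = 1
¬v ⇔ (u ⇒ v) = 1 ⇔ 1 = 1
¬w ⇒ (¬v ⇔ (u ⇒ v)) = 1 ⇒ 1 = 1
¬v = ¬1 = 1
¬v ⇔ v = 1 ⇔ 1 = 1
(¬w ⇒ (¬v ⇔ (u ⇒ v))) ⇔ (¬v ⇔ v) = 1 ⇔ 1 = 1
(¬((u ⇒ u) ⇒ (w ⇒ u)) ⇔ (u ⇔ ¬w)) ⇔ ((¬w ⇒ (¬v ⇔ (u ⇒ v))) ⇔ (¬v ⇔ v)) = 1 ⇔ 1 = 1
(((v ⇔ v) ⇔ ¬¬u) ⇒ (¬(u ⇔ v) ⇔ ((u ⇒ u) ⇔ v))) ⇔ ((¬((u ⇒ u) ⇒ (w ⇒ u)) ⇔ (u ⇔ ¬w)) ⇔ ((¬w ⇒ (¬v ⇔ (u ⇒ v))) ⇔ (¬v ⇔ v))) = 1 ⇔ 1 = 1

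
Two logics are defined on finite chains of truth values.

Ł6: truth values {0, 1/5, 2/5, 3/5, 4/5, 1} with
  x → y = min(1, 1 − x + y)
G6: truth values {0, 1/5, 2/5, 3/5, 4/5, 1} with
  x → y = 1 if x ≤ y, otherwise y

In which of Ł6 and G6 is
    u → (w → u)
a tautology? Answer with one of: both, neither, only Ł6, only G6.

In Ł6: every assignment gives 1 — tautology.
In G6: every assignment gives 1 — tautology.

both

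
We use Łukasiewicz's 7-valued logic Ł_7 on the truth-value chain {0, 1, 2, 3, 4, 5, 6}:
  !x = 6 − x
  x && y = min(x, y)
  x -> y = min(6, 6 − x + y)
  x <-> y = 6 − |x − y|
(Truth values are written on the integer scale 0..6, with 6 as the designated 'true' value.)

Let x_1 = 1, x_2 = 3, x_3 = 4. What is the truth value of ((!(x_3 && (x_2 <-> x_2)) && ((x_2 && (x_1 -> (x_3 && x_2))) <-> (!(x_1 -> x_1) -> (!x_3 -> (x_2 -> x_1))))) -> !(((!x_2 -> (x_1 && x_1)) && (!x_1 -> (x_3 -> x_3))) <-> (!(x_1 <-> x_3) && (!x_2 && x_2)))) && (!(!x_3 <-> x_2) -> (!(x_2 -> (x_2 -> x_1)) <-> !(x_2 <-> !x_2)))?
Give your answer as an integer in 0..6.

x_2 <-> x_2 = 3 <-> 3 = 6
x_3 && (x_2 <-> x_2) = 4 && 6 = 4
!(x_3 && (x_2 <-> x_2)) = !4 = 2
x_3 && x_2 = 4 && 3 = 3
x_1 -> (x_3 && x_2) = 1 -> 3 = 6
x_2 && (x_1 -> (x_3 && x_2)) = 3 && 6 = 3
x_1 -> x_1 = 1 -> 1 = 6
!(x_1 -> x_1) = !6 = 0
!x_3 = !4 = 2
x_2 -> x_1 = 3 -> 1 = 4
!x_3 -> (x_2 -> x_1) = 2 -> 4 = 6
!(x_1 -> x_1) -> (!x_3 -> (x_2 -> x_1)) = 0 -> 6 = 6
(x_2 && (x_1 -> (x_3 && x_2))) <-> (!(x_1 -> x_1) -> (!x_3 -> (x_2 -> x_1))) = 3 <-> 6 = 3
!(x_3 && (x_2 <-> x_2)) && ((x_2 && (x_1 -> (x_3 && x_2))) <-> (!(x_1 -> x_1) -> (!x_3 -> (x_2 -> x_1)))) = 2 && 3 = 2
!x_2 = !3 = 3
x_1 && x_1 = 1 && 1 = 1
!x_2 -> (x_1 && x_1) = 3 -> 1 = 4
!x_1 = !1 = 5
x_3 -> x_3 = 4 -> 4 = 6
!x_1 -> (x_3 -> x_3) = 5 -> 6 = 6
(!x_2 -> (x_1 && x_1)) && (!x_1 -> (x_3 -> x_3)) = 4 && 6 = 4
x_1 <-> x_3 = 1 <-> 4 = 3
!(x_1 <-> x_3) = !3 = 3
!x_2 = !3 = 3
!x_2 && x_2 = 3 && 3 = 3
!(x_1 <-> x_3) && (!x_2 && x_2) = 3 && 3 = 3
((!x_2 -> (x_1 && x_1)) && (!x_1 -> (x_3 -> x_3))) <-> (!(x_1 <-> x_3) && (!x_2 && x_2)) = 4 <-> 3 = 5
!(((!x_2 -> (x_1 && x_1)) && (!x_1 -> (x_3 -> x_3))) <-> (!(x_1 <-> x_3) && (!x_2 && x_2))) = !5 = 1
(!(x_3 && (x_2 <-> x_2)) && ((x_2 && (x_1 -> (x_3 && x_2))) <-> (!(x_1 -> x_1) -> (!x_3 -> (x_2 -> x_1))))) -> !(((!x_2 -> (x_1 && x_1)) && (!x_1 -> (x_3 -> x_3))) <-> (!(x_1 <-> x_3) && (!x_2 && x_2))) = 2 -> 1 = 5
!x_3 = !4 = 2
!x_3 <-> x_2 = 2 <-> 3 = 5
!(!x_3 <-> x_2) = !5 = 1
x_2 -> x_1 = 3 -> 1 = 4
x_2 -> (x_2 -> x_1) = 3 -> 4 = 6
!(x_2 -> (x_2 -> x_1)) = !6 = 0
!x_2 = !3 = 3
x_2 <-> !x_2 = 3 <-> 3 = 6
!(x_2 <-> !x_2) = !6 = 0
!(x_2 -> (x_2 -> x_1)) <-> !(x_2 <-> !x_2) = 0 <-> 0 = 6
!(!x_3 <-> x_2) -> (!(x_2 -> (x_2 -> x_1)) <-> !(x_2 <-> !x_2)) = 1 -> 6 = 6
((!(x_3 && (x_2 <-> x_2)) && ((x_2 && (x_1 -> (x_3 && x_2))) <-> (!(x_1 -> x_1) -> (!x_3 -> (x_2 -> x_1))))) -> !(((!x_2 -> (x_1 && x_1)) && (!x_1 -> (x_3 -> x_3))) <-> (!(x_1 <-> x_3) && (!x_2 && x_2)))) && (!(!x_3 <-> x_2) -> (!(x_2 -> (x_2 -> x_1)) <-> !(x_2 <-> !x_2))) = 5 && 6 = 5

5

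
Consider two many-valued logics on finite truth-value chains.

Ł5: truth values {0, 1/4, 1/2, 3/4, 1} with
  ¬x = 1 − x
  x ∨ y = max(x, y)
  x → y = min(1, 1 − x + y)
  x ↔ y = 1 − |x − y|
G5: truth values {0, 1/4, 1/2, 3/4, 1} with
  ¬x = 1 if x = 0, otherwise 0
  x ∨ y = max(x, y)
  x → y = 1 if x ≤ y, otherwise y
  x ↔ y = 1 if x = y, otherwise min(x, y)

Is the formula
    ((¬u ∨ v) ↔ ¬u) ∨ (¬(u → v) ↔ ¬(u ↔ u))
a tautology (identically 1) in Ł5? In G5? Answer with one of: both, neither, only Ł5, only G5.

In Ł5: at u = 3/4, v = 1/2 the value is 3/4 — not a tautology.
In G5: every assignment gives 1 — tautology.

only G5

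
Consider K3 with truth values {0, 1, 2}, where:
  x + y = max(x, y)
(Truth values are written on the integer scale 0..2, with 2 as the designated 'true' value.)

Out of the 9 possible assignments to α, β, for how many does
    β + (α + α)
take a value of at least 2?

α = 0, β = 0 ↦ 0  <
α = 0, β = 1 ↦ 1  <
α = 0, β = 2 ↦ 2  ≥
α = 1, β = 0 ↦ 1  <
α = 1, β = 1 ↦ 1  <
α = 1, β = 2 ↦ 2  ≥
α = 2, β = 0 ↦ 2  ≥
α = 2, β = 1 ↦ 2  ≥
α = 2, β = 2 ↦ 2  ≥
So 5 of the 9 assignments meet the threshold.

5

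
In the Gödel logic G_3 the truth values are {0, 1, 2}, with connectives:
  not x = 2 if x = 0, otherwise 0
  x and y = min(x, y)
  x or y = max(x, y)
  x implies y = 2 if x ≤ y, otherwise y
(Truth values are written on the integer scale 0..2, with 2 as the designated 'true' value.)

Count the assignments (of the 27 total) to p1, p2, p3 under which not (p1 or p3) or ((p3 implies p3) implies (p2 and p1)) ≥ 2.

value 2: 6 assignments (counts)
value 1: 9 assignments
value 0: 12 assignments
So 6 of the 27 assignments meet the threshold.

6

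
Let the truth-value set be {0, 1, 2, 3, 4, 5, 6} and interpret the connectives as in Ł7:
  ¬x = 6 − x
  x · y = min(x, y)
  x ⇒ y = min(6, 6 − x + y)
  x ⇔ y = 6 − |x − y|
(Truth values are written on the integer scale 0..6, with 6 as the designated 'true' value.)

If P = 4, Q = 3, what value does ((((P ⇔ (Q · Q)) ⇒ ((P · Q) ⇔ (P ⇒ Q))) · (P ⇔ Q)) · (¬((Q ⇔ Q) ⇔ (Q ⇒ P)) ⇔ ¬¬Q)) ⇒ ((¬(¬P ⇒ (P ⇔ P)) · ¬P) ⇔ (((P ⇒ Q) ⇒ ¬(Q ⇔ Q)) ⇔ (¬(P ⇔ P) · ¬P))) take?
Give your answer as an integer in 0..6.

Q · Q = 3 · 3 = 3
P ⇔ (Q · Q) = 4 ⇔ 3 = 5
P · Q = 4 · 3 = 3
P ⇒ Q = 4 ⇒ 3 = 5
(P · Q) ⇔ (P ⇒ Q) = 3 ⇔ 5 = 4
(P ⇔ (Q · Q)) ⇒ ((P · Q) ⇔ (P ⇒ Q)) = 5 ⇒ 4 = 5
P ⇔ Q = 4 ⇔ 3 = 5
((P ⇔ (Q · Q)) ⇒ ((P · Q) ⇔ (P ⇒ Q))) · (P ⇔ Q) = 5 · 5 = 5
Q ⇔ Q = 3 ⇔ 3 = 6
Q ⇒ P = 3 ⇒ 4 = 6
(Q ⇔ Q) ⇔ (Q ⇒ P) = 6 ⇔ 6 = 6
¬((Q ⇔ Q) ⇔ (Q ⇒ P)) = ¬6 = 0
¬Q = ¬3 = 3
¬¬Q = ¬3 = 3
¬((Q ⇔ Q) ⇔ (Q ⇒ P)) ⇔ ¬¬Q = 0 ⇔ 3 = 3
(((P ⇔ (Q · Q)) ⇒ ((P · Q) ⇔ (P ⇒ Q))) · (P ⇔ Q)) · (¬((Q ⇔ Q) ⇔ (Q ⇒ P)) ⇔ ¬¬Q) = 5 · 3 = 3
¬P = ¬4 = 2
P ⇔ P = 4 ⇔ 4 = 6
¬P ⇒ (P ⇔ P) = 2 ⇒ 6 = 6
¬(¬P ⇒ (P ⇔ P)) = ¬6 = 0
¬P = ¬4 = 2
¬(¬P ⇒ (P ⇔ P)) · ¬P = 0 · 2 = 0
P ⇒ Q = 4 ⇒ 3 = 5
Q ⇔ Q = 3 ⇔ 3 = 6
¬(Q ⇔ Q) = ¬6 = 0
(P ⇒ Q) ⇒ ¬(Q ⇔ Q) = 5 ⇒ 0 = 1
P ⇔ P = 4 ⇔ 4 = 6
¬(P ⇔ P) = ¬6 = 0
¬P = ¬4 = 2
¬(P ⇔ P) · ¬P = 0 · 2 = 0
((P ⇒ Q) ⇒ ¬(Q ⇔ Q)) ⇔ (¬(P ⇔ P) · ¬P) = 1 ⇔ 0 = 5
(¬(¬P ⇒ (P ⇔ P)) · ¬P) ⇔ (((P ⇒ Q) ⇒ ¬(Q ⇔ Q)) ⇔ (¬(P ⇔ P) · ¬P)) = 0 ⇔ 5 = 1
((((P ⇔ (Q · Q)) ⇒ ((P · Q) ⇔ (P ⇒ Q))) · (P ⇔ Q)) · (¬((Q ⇔ Q) ⇔ (Q ⇒ P)) ⇔ ¬¬Q)) ⇒ ((¬(¬P ⇒ (P ⇔ P)) · ¬P) ⇔ (((P ⇒ Q) ⇒ ¬(Q ⇔ Q)) ⇔ (¬(P ⇔ P) · ¬P))) = 3 ⇒ 1 = 4

4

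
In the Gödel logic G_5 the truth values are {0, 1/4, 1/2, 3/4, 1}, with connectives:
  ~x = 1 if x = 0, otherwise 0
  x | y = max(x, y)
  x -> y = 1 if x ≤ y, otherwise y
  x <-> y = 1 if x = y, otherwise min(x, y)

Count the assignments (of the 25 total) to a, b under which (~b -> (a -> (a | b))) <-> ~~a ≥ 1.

20

value 1: 20 assignments (counts)
value 0: 5 assignments
So 20 of the 25 assignments meet the threshold.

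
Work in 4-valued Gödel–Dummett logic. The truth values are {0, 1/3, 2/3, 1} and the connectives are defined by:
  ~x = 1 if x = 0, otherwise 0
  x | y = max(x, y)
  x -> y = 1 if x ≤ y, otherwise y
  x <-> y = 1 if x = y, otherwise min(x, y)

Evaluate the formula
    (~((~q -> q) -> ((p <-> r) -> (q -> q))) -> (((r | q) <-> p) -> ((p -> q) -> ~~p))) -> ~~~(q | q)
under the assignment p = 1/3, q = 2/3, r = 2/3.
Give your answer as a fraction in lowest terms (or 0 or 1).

~q = ~2/3 = 0
~q -> q = 0 -> 2/3 = 1
p <-> r = 1/3 <-> 2/3 = 1/3
q -> q = 2/3 -> 2/3 = 1
(p <-> r) -> (q -> q) = 1/3 -> 1 = 1
(~q -> q) -> ((p <-> r) -> (q -> q)) = 1 -> 1 = 1
~((~q -> q) -> ((p <-> r) -> (q -> q))) = ~1 = 0
r | q = 2/3 | 2/3 = 2/3
(r | q) <-> p = 2/3 <-> 1/3 = 1/3
p -> q = 1/3 -> 2/3 = 1
~p = ~1/3 = 0
~~p = ~0 = 1
(p -> q) -> ~~p = 1 -> 1 = 1
((r | q) <-> p) -> ((p -> q) -> ~~p) = 1/3 -> 1 = 1
~((~q -> q) -> ((p <-> r) -> (q -> q))) -> (((r | q) <-> p) -> ((p -> q) -> ~~p)) = 0 -> 1 = 1
q | q = 2/3 | 2/3 = 2/3
~(q | q) = ~2/3 = 0
~~(q | q) = ~0 = 1
~~~(q | q) = ~1 = 0
(~((~q -> q) -> ((p <-> r) -> (q -> q))) -> (((r | q) <-> p) -> ((p -> q) -> ~~p))) -> ~~~(q | q) = 1 -> 0 = 0

0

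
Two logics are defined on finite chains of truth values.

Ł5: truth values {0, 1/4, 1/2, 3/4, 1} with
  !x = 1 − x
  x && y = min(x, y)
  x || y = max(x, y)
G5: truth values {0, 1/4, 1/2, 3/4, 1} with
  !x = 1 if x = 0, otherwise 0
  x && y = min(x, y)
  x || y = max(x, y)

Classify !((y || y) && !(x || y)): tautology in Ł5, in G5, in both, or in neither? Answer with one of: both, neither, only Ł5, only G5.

In Ł5: at x = 0, y = 1/4 the value is 3/4 — not a tautology.
In G5: every assignment gives 1 — tautology.

only G5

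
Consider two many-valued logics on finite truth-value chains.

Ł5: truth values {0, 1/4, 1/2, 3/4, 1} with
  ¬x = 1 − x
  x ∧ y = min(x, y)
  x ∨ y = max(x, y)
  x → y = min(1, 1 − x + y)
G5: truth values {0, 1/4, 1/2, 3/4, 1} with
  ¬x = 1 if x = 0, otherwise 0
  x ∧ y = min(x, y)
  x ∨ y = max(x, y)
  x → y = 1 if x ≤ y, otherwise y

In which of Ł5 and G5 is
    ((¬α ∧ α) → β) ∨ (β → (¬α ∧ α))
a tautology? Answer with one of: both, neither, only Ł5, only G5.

both

In Ł5: every assignment gives 1 — tautology.
In G5: every assignment gives 1 — tautology.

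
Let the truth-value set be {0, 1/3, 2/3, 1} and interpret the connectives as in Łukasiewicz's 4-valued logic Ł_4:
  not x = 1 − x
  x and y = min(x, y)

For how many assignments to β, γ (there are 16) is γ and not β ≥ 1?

1

β = 0, γ = 0 ↦ 0  <
β = 0, γ = 1/3 ↦ 1/3  <
β = 0, γ = 2/3 ↦ 2/3  <
β = 0, γ = 1 ↦ 1  ≥
β = 1/3, γ = 0 ↦ 0  <
β = 1/3, γ = 1/3 ↦ 1/3  <
β = 1/3, γ = 2/3 ↦ 2/3  <
β = 1/3, γ = 1 ↦ 2/3  <
β = 2/3, γ = 0 ↦ 0  <
β = 2/3, γ = 1/3 ↦ 1/3  <
β = 2/3, γ = 2/3 ↦ 1/3  <
β = 2/3, γ = 1 ↦ 1/3  <
β = 1, γ = 0 ↦ 0  <
β = 1, γ = 1/3 ↦ 0  <
β = 1, γ = 2/3 ↦ 0  <
β = 1, γ = 1 ↦ 0  <
So 1 of the 16 assignments meets the threshold.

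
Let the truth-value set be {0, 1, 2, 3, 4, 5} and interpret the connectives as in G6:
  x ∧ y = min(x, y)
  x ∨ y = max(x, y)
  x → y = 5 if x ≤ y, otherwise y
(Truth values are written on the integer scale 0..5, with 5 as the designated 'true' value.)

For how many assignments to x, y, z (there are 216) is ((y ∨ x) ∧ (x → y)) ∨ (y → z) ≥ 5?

value 5: 156 assignments (counts)
value 4: 24 assignments
value 3: 18 assignments
value 2: 12 assignments
value 1: 6 assignments
So 156 of the 216 assignments meet the threshold.

156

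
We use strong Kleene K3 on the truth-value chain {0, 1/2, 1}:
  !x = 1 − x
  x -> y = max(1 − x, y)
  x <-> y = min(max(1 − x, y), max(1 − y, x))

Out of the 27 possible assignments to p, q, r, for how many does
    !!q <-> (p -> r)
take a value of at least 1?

6

value 1: 6 assignments (counts)
value 1/2: 15 assignments
value 0: 6 assignments
So 6 of the 27 assignments meet the threshold.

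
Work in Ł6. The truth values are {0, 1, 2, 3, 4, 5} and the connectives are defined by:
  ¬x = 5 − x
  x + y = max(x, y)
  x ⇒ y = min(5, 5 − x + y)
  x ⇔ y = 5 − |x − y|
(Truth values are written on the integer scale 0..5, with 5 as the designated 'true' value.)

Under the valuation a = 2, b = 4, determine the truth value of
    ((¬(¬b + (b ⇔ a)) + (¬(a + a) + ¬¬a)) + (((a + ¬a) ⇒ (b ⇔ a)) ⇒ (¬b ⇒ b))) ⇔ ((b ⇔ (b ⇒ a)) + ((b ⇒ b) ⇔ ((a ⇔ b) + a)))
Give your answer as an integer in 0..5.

¬b = ¬4 = 1
b ⇔ a = 4 ⇔ 2 = 3
¬b + (b ⇔ a) = 1 + 3 = 3
¬(¬b + (b ⇔ a)) = ¬3 = 2
a + a = 2 + 2 = 2
¬(a + a) = ¬2 = 3
¬a = ¬2 = 3
¬¬a = ¬3 = 2
¬(a + a) + ¬¬a = 3 + 2 = 3
¬(¬b + (b ⇔ a)) + (¬(a + a) + ¬¬a) = 2 + 3 = 3
¬a = ¬2 = 3
a + ¬a = 2 + 3 = 3
b ⇔ a = 4 ⇔ 2 = 3
(a + ¬a) ⇒ (b ⇔ a) = 3 ⇒ 3 = 5
¬b = ¬4 = 1
¬b ⇒ b = 1 ⇒ 4 = 5
((a + ¬a) ⇒ (b ⇔ a)) ⇒ (¬b ⇒ b) = 5 ⇒ 5 = 5
(¬(¬b + (b ⇔ a)) + (¬(a + a) + ¬¬a)) + (((a + ¬a) ⇒ (b ⇔ a)) ⇒ (¬b ⇒ b)) = 3 + 5 = 5
b ⇒ a = 4 ⇒ 2 = 3
b ⇔ (b ⇒ a) = 4 ⇔ 3 = 4
b ⇒ b = 4 ⇒ 4 = 5
a ⇔ b = 2 ⇔ 4 = 3
(a ⇔ b) + a = 3 + 2 = 3
(b ⇒ b) ⇔ ((a ⇔ b) + a) = 5 ⇔ 3 = 3
(b ⇔ (b ⇒ a)) + ((b ⇒ b) ⇔ ((a ⇔ b) + a)) = 4 + 3 = 4
((¬(¬b + (b ⇔ a)) + (¬(a + a) + ¬¬a)) + (((a + ¬a) ⇒ (b ⇔ a)) ⇒ (¬b ⇒ b))) ⇔ ((b ⇔ (b ⇒ a)) + ((b ⇒ b) ⇔ ((a ⇔ b) + a))) = 5 ⇔ 4 = 4

4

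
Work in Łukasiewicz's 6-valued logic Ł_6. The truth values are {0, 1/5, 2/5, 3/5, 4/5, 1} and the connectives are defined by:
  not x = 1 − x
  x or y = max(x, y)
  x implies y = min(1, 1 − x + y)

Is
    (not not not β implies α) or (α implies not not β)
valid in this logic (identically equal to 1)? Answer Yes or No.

No

Counterexample: take α = 1/5, β = 0.
not β = not 0 = 1
not not β = not 1 = 0
not not not β = not 0 = 1
not not not β implies α = 1 implies 1/5 = 1/5
not β = not 0 = 1
not not β = not 1 = 0
α implies not not β = 1/5 implies 0 = 4/5
(not not not β implies α) or (α implies not not β) = 1/5 or 4/5 = 4/5
This gives 4/5 ≠ 1.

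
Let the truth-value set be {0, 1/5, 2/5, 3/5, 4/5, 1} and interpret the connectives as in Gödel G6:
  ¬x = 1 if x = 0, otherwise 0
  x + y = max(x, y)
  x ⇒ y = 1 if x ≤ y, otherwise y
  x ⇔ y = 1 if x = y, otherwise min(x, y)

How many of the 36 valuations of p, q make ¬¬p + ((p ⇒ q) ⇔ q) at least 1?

value 1: 31 assignments (counts)
value 4/5: 1 assignment
value 3/5: 1 assignment
value 2/5: 1 assignment
value 1/5: 1 assignment
value 0: 1 assignment
So 31 of the 36 assignments meet the threshold.

31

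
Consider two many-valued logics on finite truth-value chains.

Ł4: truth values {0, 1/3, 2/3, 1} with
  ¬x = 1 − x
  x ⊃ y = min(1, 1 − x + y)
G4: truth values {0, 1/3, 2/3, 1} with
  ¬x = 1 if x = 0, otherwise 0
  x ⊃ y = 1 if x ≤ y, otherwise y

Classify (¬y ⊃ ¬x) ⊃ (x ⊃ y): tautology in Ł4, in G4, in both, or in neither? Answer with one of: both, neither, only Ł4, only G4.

only Ł4

In Ł4: every assignment gives 1 — tautology.
In G4: at x = 2/3, y = 1/3 the value is 1/3 — not a tautology.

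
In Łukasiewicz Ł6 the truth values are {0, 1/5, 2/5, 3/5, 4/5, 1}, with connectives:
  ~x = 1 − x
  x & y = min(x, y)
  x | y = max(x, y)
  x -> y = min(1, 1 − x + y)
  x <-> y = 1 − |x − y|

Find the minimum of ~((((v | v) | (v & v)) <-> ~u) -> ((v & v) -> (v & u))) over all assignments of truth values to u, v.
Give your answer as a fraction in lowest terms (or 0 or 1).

Take u = 0, v = 0:
v | v = 0 | 0 = 0
v & v = 0 & 0 = 0
(v | v) | (v & v) = 0 | 0 = 0
~u = ~0 = 1
((v | v) | (v & v)) <-> ~u = 0 <-> 1 = 0
v & v = 0 & 0 = 0
v & u = 0 & 0 = 0
(v & v) -> (v & u) = 0 -> 0 = 1
(((v | v) | (v & v)) <-> ~u) -> ((v & v) -> (v & u)) = 0 -> 1 = 1
~((((v | v) | (v & v)) <-> ~u) -> ((v & v) -> (v & u))) = ~1 = 0
No assignment yields a value below 0, so this is the minimum.

0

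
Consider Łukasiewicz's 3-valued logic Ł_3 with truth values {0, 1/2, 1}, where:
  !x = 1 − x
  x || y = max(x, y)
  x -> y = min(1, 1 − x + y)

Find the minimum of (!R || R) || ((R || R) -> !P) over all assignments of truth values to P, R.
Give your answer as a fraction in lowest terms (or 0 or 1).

Take P = 1, R = 1/2:
!R = !1/2 = 1/2
!R || R = 1/2 || 1/2 = 1/2
R || R = 1/2 || 1/2 = 1/2
!P = !1 = 0
(R || R) -> !P = 1/2 -> 0 = 1/2
(!R || R) || ((R || R) -> !P) = 1/2 || 1/2 = 1/2
No assignment yields a value below 1/2, so this is the minimum.

1/2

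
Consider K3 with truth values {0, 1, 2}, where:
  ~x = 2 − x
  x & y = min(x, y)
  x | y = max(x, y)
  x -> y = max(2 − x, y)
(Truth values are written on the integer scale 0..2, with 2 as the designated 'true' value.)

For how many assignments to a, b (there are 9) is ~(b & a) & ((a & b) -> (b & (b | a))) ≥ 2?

5

a = 0, b = 0 ↦ 2  ≥
a = 0, b = 1 ↦ 2  ≥
a = 0, b = 2 ↦ 2  ≥
a = 1, b = 0 ↦ 2  ≥
a = 1, b = 1 ↦ 1  <
a = 1, b = 2 ↦ 1  <
a = 2, b = 0 ↦ 2  ≥
a = 2, b = 1 ↦ 1  <
a = 2, b = 2 ↦ 0  <
So 5 of the 9 assignments meet the threshold.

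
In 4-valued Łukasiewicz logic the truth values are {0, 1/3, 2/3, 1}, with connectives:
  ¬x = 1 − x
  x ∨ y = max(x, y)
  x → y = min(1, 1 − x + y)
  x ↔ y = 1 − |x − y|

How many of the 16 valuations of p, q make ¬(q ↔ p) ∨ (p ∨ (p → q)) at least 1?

13

p = 0, q = 0 ↦ 1  ≥
p = 0, q = 1/3 ↦ 1  ≥
p = 0, q = 2/3 ↦ 1  ≥
p = 0, q = 1 ↦ 1  ≥
p = 1/3, q = 0 ↦ 2/3  <
p = 1/3, q = 1/3 ↦ 1  ≥
p = 1/3, q = 2/3 ↦ 1  ≥
p = 1/3, q = 1 ↦ 1  ≥
p = 2/3, q = 0 ↦ 2/3  <
p = 2/3, q = 1/3 ↦ 2/3  <
p = 2/3, q = 2/3 ↦ 1  ≥
p = 2/3, q = 1 ↦ 1  ≥
p = 1, q = 0 ↦ 1  ≥
p = 1, q = 1/3 ↦ 1  ≥
p = 1, q = 2/3 ↦ 1  ≥
p = 1, q = 1 ↦ 1  ≥
So 13 of the 16 assignments meet the threshold.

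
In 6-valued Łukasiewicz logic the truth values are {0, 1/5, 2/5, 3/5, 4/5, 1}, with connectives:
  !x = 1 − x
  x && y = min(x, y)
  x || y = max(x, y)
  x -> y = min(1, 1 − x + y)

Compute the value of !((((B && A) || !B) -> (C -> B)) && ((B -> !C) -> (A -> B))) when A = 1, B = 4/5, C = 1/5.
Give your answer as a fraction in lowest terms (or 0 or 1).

B && A = 4/5 && 1 = 4/5
!B = !4/5 = 1/5
(B && A) || !B = 4/5 || 1/5 = 4/5
C -> B = 1/5 -> 4/5 = 1
((B && A) || !B) -> (C -> B) = 4/5 -> 1 = 1
!C = !1/5 = 4/5
B -> !C = 4/5 -> 4/5 = 1
A -> B = 1 -> 4/5 = 4/5
(B -> !C) -> (A -> B) = 1 -> 4/5 = 4/5
(((B && A) || !B) -> (C -> B)) && ((B -> !C) -> (A -> B)) = 1 && 4/5 = 4/5
!((((B && A) || !B) -> (C -> B)) && ((B -> !C) -> (A -> B))) = !4/5 = 1/5

1/5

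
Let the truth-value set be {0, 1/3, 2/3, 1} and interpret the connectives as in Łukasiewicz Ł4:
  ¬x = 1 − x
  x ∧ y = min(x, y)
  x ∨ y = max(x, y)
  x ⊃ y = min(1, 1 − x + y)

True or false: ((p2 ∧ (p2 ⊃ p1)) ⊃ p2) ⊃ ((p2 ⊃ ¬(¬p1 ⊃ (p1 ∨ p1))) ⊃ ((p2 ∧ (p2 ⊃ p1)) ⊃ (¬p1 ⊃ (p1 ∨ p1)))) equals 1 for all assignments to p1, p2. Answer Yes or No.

No

Counterexample: take p1 = 0, p2 = 1/3.
p2 ⊃ p1 = 1/3 ⊃ 0 = 2/3
p2 ∧ (p2 ⊃ p1) = 1/3 ∧ 2/3 = 1/3
(p2 ∧ (p2 ⊃ p1)) ⊃ p2 = 1/3 ⊃ 1/3 = 1
¬p1 = ¬0 = 1
p1 ∨ p1 = 0 ∨ 0 = 0
¬p1 ⊃ (p1 ∨ p1) = 1 ⊃ 0 = 0
¬(¬p1 ⊃ (p1 ∨ p1)) = ¬0 = 1
p2 ⊃ ¬(¬p1 ⊃ (p1 ∨ p1)) = 1/3 ⊃ 1 = 1
p2 ⊃ p1 = 1/3 ⊃ 0 = 2/3
p2 ∧ (p2 ⊃ p1) = 1/3 ∧ 2/3 = 1/3
¬p1 = ¬0 = 1
p1 ∨ p1 = 0 ∨ 0 = 0
¬p1 ⊃ (p1 ∨ p1) = 1 ⊃ 0 = 0
(p2 ∧ (p2 ⊃ p1)) ⊃ (¬p1 ⊃ (p1 ∨ p1)) = 1/3 ⊃ 0 = 2/3
(p2 ⊃ ¬(¬p1 ⊃ (p1 ∨ p1))) ⊃ ((p2 ∧ (p2 ⊃ p1)) ⊃ (¬p1 ⊃ (p1 ∨ p1))) = 1 ⊃ 2/3 = 2/3
((p2 ∧ (p2 ⊃ p1)) ⊃ p2) ⊃ ((p2 ⊃ ¬(¬p1 ⊃ (p1 ∨ p1))) ⊃ ((p2 ∧ (p2 ⊃ p1)) ⊃ (¬p1 ⊃ (p1 ∨ p1)))) = 1 ⊃ 2/3 = 2/3
This gives 2/3 ≠ 1.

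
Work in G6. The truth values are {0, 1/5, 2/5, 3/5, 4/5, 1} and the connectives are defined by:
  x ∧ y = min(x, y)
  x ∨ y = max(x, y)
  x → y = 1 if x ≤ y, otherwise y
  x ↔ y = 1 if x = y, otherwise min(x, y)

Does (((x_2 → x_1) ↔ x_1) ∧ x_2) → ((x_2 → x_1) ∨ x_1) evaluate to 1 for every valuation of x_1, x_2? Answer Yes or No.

No

Counterexample: take x_1 = 0, x_2 = 1/5.
x_2 → x_1 = 1/5 → 0 = 0
(x_2 → x_1) ↔ x_1 = 0 ↔ 0 = 1
((x_2 → x_1) ↔ x_1) ∧ x_2 = 1 ∧ 1/5 = 1/5
x_2 → x_1 = 1/5 → 0 = 0
(x_2 → x_1) ∨ x_1 = 0 ∨ 0 = 0
(((x_2 → x_1) ↔ x_1) ∧ x_2) → ((x_2 → x_1) ∨ x_1) = 1/5 → 0 = 0
This gives 0 ≠ 1.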